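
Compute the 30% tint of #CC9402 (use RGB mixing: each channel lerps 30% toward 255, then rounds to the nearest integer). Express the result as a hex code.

#CC9402 is rgb(204, 148, 2).
Per channel, c → c + 0.3(255 − c):
  R: 204 + 0.3×(255−204) = 204 + 15.3 = 219.3 → 219
  G: 148 + 32.1 = 180.1 → 180
  B: 2 + 75.9 = 77.9 → 78
rgb(219, 180, 78) = #DBB44E.

#DBB44E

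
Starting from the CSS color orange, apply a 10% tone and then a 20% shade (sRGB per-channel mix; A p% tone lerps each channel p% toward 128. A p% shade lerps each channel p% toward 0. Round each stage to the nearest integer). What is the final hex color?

#C2810A

CSS orange is rgb(255, 165, 0).
Lerp each channel 10% toward 128:
  R: 255 + 0.1×(128−255) = 255 − 12.7 = 242.3 → 242
  G: 165 − 3.7 = 161.3 → 161
  B: 0 + 12.8 = 12.8 → 13
After the tone: rgb(242, 161, 13) = #F2A10D.
Per channel, c → c + 0.2(0 − c):
  R: 242 + 0.2×(0−242) = 242 − 48.4 = 193.6 → 194
  G: 161 + 0.2×(0−161) = 161 − 32.2 = 128.8 → 129
  B: 13 + 0.2×(0−13) = 13 − 2.6 = 10.4 → 10
rgb(194, 129, 10) = #C2810A.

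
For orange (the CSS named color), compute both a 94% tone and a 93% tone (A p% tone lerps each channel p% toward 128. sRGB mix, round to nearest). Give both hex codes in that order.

#888278, #898377

CSS orange is rgb(255, 165, 0).
94% tone:
  R: 255 + 0.94×(128−255) = 255 − 119.38 = 135.62 → 136
  G: 165 + 0.94×(128−165) = 165 − 34.78 = 130.22 → 130
  B: 0 + 0.94×(128−0) = 0 + 120.32 = 120.32 → 120
  → #888278
93% tone:
  R: 255 + 0.93×(128−255) = 255 − 118.11 = 136.89 → 137
  G: 165 − 34.41 = 130.59 → 131
  B: 0 + 0.93×(128−0) = 0 + 119.04 = 119.04 → 119
  → #898377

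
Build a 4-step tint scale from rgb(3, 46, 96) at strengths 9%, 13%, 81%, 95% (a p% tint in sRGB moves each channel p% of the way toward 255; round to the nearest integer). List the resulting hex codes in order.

#1A416E, #244975, #CFD7E1, #F2F5F7

9%: (3 + 22.68 = 25.68→26, 46 + 18.81 = 64.81→65, 96 + 14.31 = 110.31→110) → #1A416E
13%: (3 + 32.76 = 35.76→36, 46 + 27.17 = 73.17→73, 96 + 20.67 = 116.67→117) → #244975
81%: (3 + 204.12 = 207.12→207, 46 + 169.29 = 215.29→215, 96 + 128.79 = 224.79→225) → #CFD7E1
95%: (3 + 239.4 = 242.4→242, 46 + 198.55 = 244.55→245, 96 + 151.05 = 247.05→247) → #F2F5F7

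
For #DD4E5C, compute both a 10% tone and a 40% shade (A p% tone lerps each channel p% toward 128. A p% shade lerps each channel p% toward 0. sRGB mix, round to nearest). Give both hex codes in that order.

#D45360, #852F37

#DD4E5C is rgb(221, 78, 92).
10% tone:
  R: 221 + 0.1×(128−221) = 221 − 9.3 = 211.7 → 212
  G: 78 + 0.1×(128−78) = 78 + 5 = 83 → 83
  B: 92 + 0.1×(128−92) = 92 + 3.6 = 95.6 → 96
  → #D45360
40% shade:
  R: 221 + 0.4×(0−221) = 221 − 88.4 = 132.6 → 133
  G: 78 + 0.4×(0−78) = 78 − 31.2 = 46.8 → 47
  B: 92 − 36.8 = 55.2 → 55
  → #852F37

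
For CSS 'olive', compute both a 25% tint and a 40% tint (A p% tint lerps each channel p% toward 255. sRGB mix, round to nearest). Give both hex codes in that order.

#A0A040, #B3B366

CSS olive is rgb(128, 128, 0).
25% tint:
  R: 128 + 0.25×(255−128) = 128 + 31.75 = 159.75 → 160
  G: 128 + 0.25×(255−128) = 128 + 31.75 = 159.75 → 160
  B: 0 + 63.75 = 63.75 → 64
  → #A0A040
40% tint:
  R: 128 + 50.8 = 178.8 → 179
  G: 128 + 0.4×(255−128) = 128 + 50.8 = 178.8 → 179
  B: 0 + 0.4×(255−0) = 0 + 102 = 102 → 102
  → #B3B366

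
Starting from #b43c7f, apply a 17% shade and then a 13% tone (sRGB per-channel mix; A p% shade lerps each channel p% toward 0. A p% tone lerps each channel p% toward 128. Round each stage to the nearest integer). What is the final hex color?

#923c6c

#b43c7f is rgb(180, 60, 127).
Per channel, c → c + 0.17(0 − c):
  R: 180 + 0.17×(0−180) = 180 − 30.6 = 149.4 → 149
  G: 60 − 10.2 = 49.8 → 50
  B: 127 − 21.59 = 105.41 → 105
After the shade: rgb(149, 50, 105) = #953269.
Per channel, c → c + 0.13(128 − c):
  R: 149 + 0.13×(128−149) = 149 − 2.73 = 146.27 → 146
  G: 50 + 0.13×(128−50) = 50 + 10.14 = 60.14 → 60
  B: 105 + 0.13×(128−105) = 105 + 2.99 = 107.99 → 108
rgb(146, 60, 108) = #923c6c.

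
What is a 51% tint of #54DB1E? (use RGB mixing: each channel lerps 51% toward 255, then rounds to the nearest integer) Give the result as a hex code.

#54DB1E is rgb(84, 219, 30).
A 51% tint moves each channel 51% toward 255:
  R: 84 + 87.21 = 171.21 → 171
  G: 219 + 0.51×(255−219) = 219 + 18.36 = 237.36 → 237
  B: 30 + 114.75 = 144.75 → 145
rgb(171, 237, 145) = #ABED91.

#ABED91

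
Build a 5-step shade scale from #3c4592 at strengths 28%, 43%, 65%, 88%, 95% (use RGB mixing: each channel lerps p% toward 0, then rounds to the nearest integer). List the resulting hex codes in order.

#3c4592 is rgb(60, 69, 146).
28%: (60 − 16.8 = 43.2→43, 69 − 19.32 = 49.68→50, 146 − 40.88 = 105.12→105) → #2b3269
43%: (60 − 25.8 = 34.2→34, 69 − 29.67 = 39.33→39, 146 − 62.78 = 83.22→83) → #222753
65%: (60 − 39 = 21→21, 69 − 44.85 = 24.15→24, 146 − 94.9 = 51.1→51) → #151833
88%: (60 − 52.8 = 7.2→7, 69 − 60.72 = 8.28→8, 146 − 128.48 = 17.52→18) → #070812
95%: (60 − 57 = 3→3, 69 − 65.55 = 3.45→3, 146 − 138.7 = 7.3→7) → #030307

#2b3269, #222753, #151833, #070812, #030307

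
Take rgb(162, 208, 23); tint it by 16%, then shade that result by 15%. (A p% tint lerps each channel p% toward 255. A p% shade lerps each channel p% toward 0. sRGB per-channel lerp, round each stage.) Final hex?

A 16% tint moves each channel 16% toward 255:
  R: 162 + 14.88 = 176.88 → 177
  G: 208 + 0.16×(255−208) = 208 + 7.52 = 215.52 → 216
  B: 23 + 0.16×(255−23) = 23 + 37.12 = 60.12 → 60
After the tint: rgb(177, 216, 60) = #B1D83C.
Lerp each channel 15% toward 0:
  R: 177 − 26.55 = 150.45 → 150
  G: 216 + 0.15×(0−216) = 216 − 32.4 = 183.6 → 184
  B: 60 + 0.15×(0−60) = 60 − 9 = 51 → 51
rgb(150, 184, 51) = #96B833.

#96B833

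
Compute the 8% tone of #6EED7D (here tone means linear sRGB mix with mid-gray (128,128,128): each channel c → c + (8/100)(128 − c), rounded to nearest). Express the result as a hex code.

#6FE47D

#6EED7D is rgb(110, 237, 125).
Per channel, c → c + 0.08(128 − c):
  R: 110 + 1.44 = 111.44 → 111
  G: 237 + 0.08×(128−237) = 237 − 8.72 = 228.28 → 228
  B: 125 + 0.08×(128−125) = 125 + 0.24 = 125.24 → 125
rgb(111, 228, 125) = #6FE47D.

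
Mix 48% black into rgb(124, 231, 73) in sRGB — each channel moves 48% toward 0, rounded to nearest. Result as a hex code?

#407826

Lerp each channel 48% toward 0:
  R: 124 + 0.48×(0−124) = 124 − 59.52 = 64.48 → 64
  G: 231 + 0.48×(0−231) = 231 − 110.88 = 120.12 → 120
  B: 73 + 0.48×(0−73) = 73 − 35.04 = 37.96 → 38
rgb(64, 120, 38) = #407826.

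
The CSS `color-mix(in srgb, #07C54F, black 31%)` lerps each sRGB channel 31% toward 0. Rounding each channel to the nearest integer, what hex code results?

#058837

#07C54F is rgb(7, 197, 79).
Per channel, c → c + 0.31(0 − c):
  R: 7 + 0.31×(0−7) = 7 − 2.17 = 4.83 → 5
  G: 197 − 61.07 = 135.93 → 136
  B: 79 − 24.49 = 54.51 → 55
rgb(5, 136, 55) = #058837.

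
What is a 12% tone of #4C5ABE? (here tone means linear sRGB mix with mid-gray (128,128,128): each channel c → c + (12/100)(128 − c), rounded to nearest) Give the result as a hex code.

#525FB7

#4C5ABE is rgb(76, 90, 190).
A 12% tone moves each channel 12% toward 128:
  R: 76 + 0.12×(128−76) = 76 + 6.24 = 82.24 → 82
  G: 90 + 0.12×(128−90) = 90 + 4.56 = 94.56 → 95
  B: 190 + 0.12×(128−190) = 190 − 7.44 = 182.56 → 183
rgb(82, 95, 183) = #525FB7.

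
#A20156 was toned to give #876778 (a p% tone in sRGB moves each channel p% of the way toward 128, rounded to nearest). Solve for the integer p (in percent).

#A20156 is rgb(162, 1, 86); #876778 is rgb(135, 103, 120).
On the G channel (widest range): 103 ≈ 1 + (p/100)(128 − 1), so p ≈ 100×(103 − 1)/(128 − 1) = 10200/127 = 80.31.
p = 80 reproduces all three channels after rounding.

80%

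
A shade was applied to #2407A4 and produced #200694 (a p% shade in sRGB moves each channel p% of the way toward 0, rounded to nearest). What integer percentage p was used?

10%

#2407A4 is rgb(36, 7, 164); #200694 is rgb(32, 6, 148).
On the B channel (widest range): 148 ≈ 164 + (p/100)(0 − 164), so p ≈ 100×(148 − 164)/(0 − 164) = -1600/-164 = 9.76.
p = 10 reproduces all three channels after rounding.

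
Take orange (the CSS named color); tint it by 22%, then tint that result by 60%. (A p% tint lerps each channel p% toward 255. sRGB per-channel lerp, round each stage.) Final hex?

#ffe3af

CSS orange is rgb(255, 165, 0).
Per channel, c → c + 0.22(255 − c):
  R: 255 + 0 = 255 → 255
  G: 165 + 0.22×(255−165) = 165 + 19.8 = 184.8 → 185
  B: 0 + 56.1 = 56.1 → 56
After the tint: rgb(255, 185, 56) = #ffb938.
A 60% tint moves each channel 60% toward 255:
  R: 255 + 0 = 255 → 255
  G: 185 + 42 = 227 → 227
  B: 56 + 0.6×(255−56) = 56 + 119.4 = 175.4 → 175
rgb(255, 227, 175) = #ffe3af.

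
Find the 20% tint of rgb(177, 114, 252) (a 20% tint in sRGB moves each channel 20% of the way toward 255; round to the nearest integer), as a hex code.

#C18EFD

A 20% tint moves each channel 20% toward 255:
  R: 177 + 15.6 = 192.6 → 193
  G: 114 + 28.2 = 142.2 → 142
  B: 252 + 0.2×(255−252) = 252 + 0.6 = 252.6 → 253
rgb(193, 142, 253) = #C18EFD.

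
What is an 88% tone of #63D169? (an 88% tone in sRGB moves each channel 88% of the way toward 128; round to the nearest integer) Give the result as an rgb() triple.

rgb(125, 138, 125)

#63D169 is rgb(99, 209, 105).
An 88% tone moves each channel 88% toward 128:
  R: 99 + 25.52 = 124.52 → 125
  G: 209 + 0.88×(128−209) = 209 − 71.28 = 137.72 → 138
  B: 105 + 20.24 = 125.24 → 125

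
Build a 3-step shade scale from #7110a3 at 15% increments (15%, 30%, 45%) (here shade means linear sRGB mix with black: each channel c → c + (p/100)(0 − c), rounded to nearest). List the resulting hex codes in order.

#600e8b, #4f0b72, #3e095a

#7110a3 is rgb(113, 16, 163).
15%: (113 − 16.95 = 96.05→96, 16 − 2.4 = 13.6→14, 163 − 24.45 = 138.55→139) → #600e8b
30%: (113 − 33.9 = 79.1→79, 16 − 4.8 = 11.2→11, 163 − 48.9 = 114.1→114) → #4f0b72
45%: (113 − 50.85 = 62.15→62, 16 − 7.2 = 8.8→9, 163 − 73.35 = 89.65→90) → #3e095a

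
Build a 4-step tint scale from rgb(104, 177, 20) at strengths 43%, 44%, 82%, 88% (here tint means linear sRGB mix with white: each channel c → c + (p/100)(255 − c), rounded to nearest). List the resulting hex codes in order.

#A9D379, #AAD37B, #E4F1D5, #EDF6E3

43%: (104 + 64.93 = 168.93→169, 177 + 33.54 = 210.54→211, 20 + 101.05 = 121.05→121) → #A9D379
44%: (104 + 66.44 = 170.44→170, 177 + 34.32 = 211.32→211, 20 + 103.4 = 123.4→123) → #AAD37B
82%: (104 + 123.82 = 227.82→228, 177 + 63.96 = 240.96→241, 20 + 192.7 = 212.7→213) → #E4F1D5
88%: (104 + 132.88 = 236.88→237, 177 + 68.64 = 245.64→246, 20 + 206.8 = 226.8→227) → #EDF6E3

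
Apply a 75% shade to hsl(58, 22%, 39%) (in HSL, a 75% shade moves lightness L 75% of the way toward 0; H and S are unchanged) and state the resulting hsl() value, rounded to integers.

hsl(58, 22%, 10%)

L moves 75% from 39 toward 0: 39 − 29.25 = 9.75 → 10.
H and S are unchanged.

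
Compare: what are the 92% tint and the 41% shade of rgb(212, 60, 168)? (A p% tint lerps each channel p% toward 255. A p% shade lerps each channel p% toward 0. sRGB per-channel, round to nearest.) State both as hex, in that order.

92% tint:
  R: 212 + 0.92×(255−212) = 212 + 39.56 = 251.56 → 252
  G: 60 + 179.4 = 239.4 → 239
  B: 168 + 80.04 = 248.04 → 248
  → #fceff8
41% shade:
  R: 212 + 0.41×(0−212) = 212 − 86.92 = 125.08 → 125
  G: 60 − 24.6 = 35.4 → 35
  B: 168 − 68.88 = 99.12 → 99
  → #7d2363

#fceff8, #7d2363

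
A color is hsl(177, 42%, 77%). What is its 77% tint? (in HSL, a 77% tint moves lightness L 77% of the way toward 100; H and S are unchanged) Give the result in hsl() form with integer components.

L moves 77% from 77 toward 100: 77 + 17.71 = 94.71 → 95.
H and S are unchanged.

hsl(177, 42%, 95%)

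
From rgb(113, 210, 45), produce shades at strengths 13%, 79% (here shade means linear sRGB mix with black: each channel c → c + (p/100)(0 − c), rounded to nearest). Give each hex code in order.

#62B727, #182C09

13%: (113 − 14.69 = 98.31→98, 210 − 27.3 = 182.7→183, 45 − 5.85 = 39.15→39) → #62B727
79%: (113 − 89.27 = 23.73→24, 210 − 165.9 = 44.1→44, 45 − 35.55 = 9.45→9) → #182C09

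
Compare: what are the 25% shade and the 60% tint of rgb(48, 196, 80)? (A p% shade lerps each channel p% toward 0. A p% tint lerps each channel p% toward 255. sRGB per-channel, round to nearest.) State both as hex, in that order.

25% shade:
  R: 48 + 0.25×(0−48) = 48 − 12 = 36 → 36
  G: 196 + 0.25×(0−196) = 196 − 49 = 147 → 147
  B: 80 − 20 = 60 → 60
  → #24933c
60% tint:
  R: 48 + 0.6×(255−48) = 48 + 124.2 = 172.2 → 172
  G: 196 + 0.6×(255−196) = 196 + 35.4 = 231.4 → 231
  B: 80 + 0.6×(255−80) = 80 + 105 = 185 → 185
  → #ace7b9

#24933c, #ace7b9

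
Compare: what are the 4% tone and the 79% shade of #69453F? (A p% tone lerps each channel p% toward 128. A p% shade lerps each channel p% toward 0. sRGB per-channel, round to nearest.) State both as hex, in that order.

#69453F is rgb(105, 69, 63).
4% tone:
  R: 105 + 0.04×(128−105) = 105 + 0.92 = 105.92 → 106
  G: 69 + 0.04×(128−69) = 69 + 2.36 = 71.36 → 71
  B: 63 + 2.6 = 65.6 → 66
  → #6A4742
79% shade:
  R: 105 + 0.79×(0−105) = 105 − 82.95 = 22.05 → 22
  G: 69 + 0.79×(0−69) = 69 − 54.51 = 14.49 → 14
  B: 63 + 0.79×(0−63) = 63 − 49.77 = 13.23 → 13
  → #160E0D

#6A4742, #160E0D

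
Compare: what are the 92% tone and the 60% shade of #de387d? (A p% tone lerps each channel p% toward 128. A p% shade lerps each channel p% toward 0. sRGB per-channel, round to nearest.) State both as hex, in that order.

#887a80, #591632

#de387d is rgb(222, 56, 125).
92% tone:
  R: 222 − 86.48 = 135.52 → 136
  G: 56 + 0.92×(128−56) = 56 + 66.24 = 122.24 → 122
  B: 125 + 0.92×(128−125) = 125 + 2.76 = 127.76 → 128
  → #887a80
60% shade:
  R: 222 + 0.6×(0−222) = 222 − 133.2 = 88.8 → 89
  G: 56 + 0.6×(0−56) = 56 − 33.6 = 22.4 → 22
  B: 125 + 0.6×(0−125) = 125 − 75 = 50 → 50
  → #591632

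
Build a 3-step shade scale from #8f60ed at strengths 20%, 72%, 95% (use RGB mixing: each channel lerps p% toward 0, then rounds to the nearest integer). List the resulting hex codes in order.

#724dbe, #281b42, #07050c

#8f60ed is rgb(143, 96, 237).
20%: (143 − 28.6 = 114.4→114, 96 − 19.2 = 76.8→77, 237 − 47.4 = 189.6→190) → #724dbe
72%: (143 − 102.96 = 40.04→40, 96 − 69.12 = 26.88→27, 237 − 170.64 = 66.36→66) → #281b42
95%: (143 − 135.85 = 7.15→7, 96 − 91.2 = 4.8→5, 237 − 225.15 = 11.85→12) → #07050c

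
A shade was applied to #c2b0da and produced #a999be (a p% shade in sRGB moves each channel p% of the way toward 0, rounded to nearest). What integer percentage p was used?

13%

#c2b0da is rgb(194, 176, 218); #a999be is rgb(169, 153, 190).
On the B channel (widest range): 190 ≈ 218 + (p/100)(0 − 218), so p ≈ 100×(190 − 218)/(0 − 218) = -2800/-218 = 12.84.
p = 13 reproduces all three channels after rounding.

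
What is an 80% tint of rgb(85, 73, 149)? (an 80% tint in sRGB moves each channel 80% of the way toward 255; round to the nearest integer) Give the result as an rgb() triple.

Lerp each channel 80% toward 255:
  R: 85 + 0.8×(255−85) = 85 + 136 = 221 → 221
  G: 73 + 0.8×(255−73) = 73 + 145.6 = 218.6 → 219
  B: 149 + 84.8 = 233.8 → 234

rgb(221, 219, 234)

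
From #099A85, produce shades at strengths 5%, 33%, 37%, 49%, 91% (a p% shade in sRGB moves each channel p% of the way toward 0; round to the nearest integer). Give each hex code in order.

#09927E, #066759, #066154, #054F44, #010E0C

#099A85 is rgb(9, 154, 133).
5%: (9→9, 154 − 7.7 = 146.3→146, 133 − 6.65 = 126.35→126) → #09927E
33%: (9 − 2.97 = 6.03→6, 154 − 50.82 = 103.18→103, 133 − 43.89 = 89.11→89) → #066759
37%: (9 − 3.33 = 5.67→6, 154 − 56.98 = 97.02→97, 133 − 49.21 = 83.79→84) → #066154
49%: (9 − 4.41 = 4.59→5, 154 − 75.46 = 78.54→79, 133 − 65.17 = 67.83→68) → #054F44
91%: (9 − 8.19 = 0.81→1, 154 − 140.14 = 13.86→14, 133 − 121.03 = 11.97→12) → #010E0C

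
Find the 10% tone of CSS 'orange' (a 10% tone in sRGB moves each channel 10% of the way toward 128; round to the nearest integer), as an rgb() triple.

CSS orange is rgb(255, 165, 0).
A 10% tone moves each channel 10% toward 128:
  R: 255 − 12.7 = 242.3 → 242
  G: 165 + 0.1×(128−165) = 165 − 3.7 = 161.3 → 161
  B: 0 + 0.1×(128−0) = 0 + 12.8 = 12.8 → 13

rgb(242, 161, 13)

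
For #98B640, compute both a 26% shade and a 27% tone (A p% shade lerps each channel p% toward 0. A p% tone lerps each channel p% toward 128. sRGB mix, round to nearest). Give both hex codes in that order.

#70872F, #92A751

#98B640 is rgb(152, 182, 64).
26% shade:
  R: 152 + 0.26×(0−152) = 152 − 39.52 = 112.48 → 112
  G: 182 − 47.32 = 134.68 → 135
  B: 64 − 16.64 = 47.36 → 47
  → #70872F
27% tone:
  R: 152 + 0.27×(128−152) = 152 − 6.48 = 145.52 → 146
  G: 182 + 0.27×(128−182) = 182 − 14.58 = 167.42 → 167
  B: 64 + 0.27×(128−64) = 64 + 17.28 = 81.28 → 81
  → #92A751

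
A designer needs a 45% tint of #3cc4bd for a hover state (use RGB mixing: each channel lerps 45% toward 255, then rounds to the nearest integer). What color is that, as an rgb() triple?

#3cc4bd is rgb(60, 196, 189).
Per channel, c → c + 0.45(255 − c):
  R: 60 + 0.45×(255−60) = 60 + 87.75 = 147.75 → 148
  G: 196 + 0.45×(255−196) = 196 + 26.55 = 222.55 → 223
  B: 189 + 29.7 = 218.7 → 219

rgb(148, 223, 219)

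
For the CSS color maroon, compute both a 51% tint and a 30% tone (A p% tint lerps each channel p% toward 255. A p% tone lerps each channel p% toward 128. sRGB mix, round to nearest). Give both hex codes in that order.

#c18282, #802626

CSS maroon is rgb(128, 0, 0).
51% tint:
  R: 128 + 64.77 = 192.77 → 193
  G: 0 + 0.51×(255−0) = 0 + 130.05 = 130.05 → 130
  B: 0 + 130.05 = 130.05 → 130
  → #c18282
30% tone:
  R: 128 + 0.3×(128−128) = 128 + 0 = 128 → 128
  G: 0 + 38.4 = 38.4 → 38
  B: 0 + 0.3×(128−0) = 0 + 38.4 = 38.4 → 38
  → #802626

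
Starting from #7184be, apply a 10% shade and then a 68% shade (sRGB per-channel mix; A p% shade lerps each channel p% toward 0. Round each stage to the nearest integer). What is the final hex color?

#212637

#7184be is rgb(113, 132, 190).
A 10% shade moves each channel 10% toward 0:
  R: 113 + 0.1×(0−113) = 113 − 11.3 = 101.7 → 102
  G: 132 + 0.1×(0−132) = 132 − 13.2 = 118.8 → 119
  B: 190 + 0.1×(0−190) = 190 − 19 = 171 → 171
After the shade: rgb(102, 119, 171) = #6677ab.
Lerp each channel 68% toward 0:
  R: 102 + 0.68×(0−102) = 102 − 69.36 = 32.64 → 33
  G: 119 + 0.68×(0−119) = 119 − 80.92 = 38.08 → 38
  B: 171 − 116.28 = 54.72 → 55
rgb(33, 38, 55) = #212637.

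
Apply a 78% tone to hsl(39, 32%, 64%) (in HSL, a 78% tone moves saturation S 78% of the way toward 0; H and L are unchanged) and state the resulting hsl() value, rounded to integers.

S moves 78% from 32 toward 0: 32 − 24.96 = 7.04 → 7.
H and L are unchanged.

hsl(39, 7%, 64%)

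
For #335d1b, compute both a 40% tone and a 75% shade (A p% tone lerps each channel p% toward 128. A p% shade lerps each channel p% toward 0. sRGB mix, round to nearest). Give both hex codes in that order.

#526b43, #0d1707

#335d1b is rgb(51, 93, 27).
40% tone:
  R: 51 + 30.8 = 81.8 → 82
  G: 93 + 14 = 107 → 107
  B: 27 + 40.4 = 67.4 → 67
  → #526b43
75% shade:
  R: 51 + 0.75×(0−51) = 51 − 38.25 = 12.75 → 13
  G: 93 + 0.75×(0−93) = 93 − 69.75 = 23.25 → 23
  B: 27 + 0.75×(0−27) = 27 − 20.25 = 6.75 → 7
  → #0d1707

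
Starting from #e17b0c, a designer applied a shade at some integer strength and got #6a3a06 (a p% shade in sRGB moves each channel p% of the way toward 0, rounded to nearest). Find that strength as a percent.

53%

#e17b0c is rgb(225, 123, 12); #6a3a06 is rgb(106, 58, 6).
On the R channel (widest range): 106 ≈ 225 + (p/100)(0 − 225), so p ≈ 100×(106 − 225)/(0 − 225) = -11900/-225 = 52.89.
p = 53 reproduces all three channels after rounding.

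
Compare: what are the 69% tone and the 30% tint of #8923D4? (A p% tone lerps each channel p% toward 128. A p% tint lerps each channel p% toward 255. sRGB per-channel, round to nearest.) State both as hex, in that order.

#8923D4 is rgb(137, 35, 212).
69% tone:
  R: 137 + 0.69×(128−137) = 137 − 6.21 = 130.79 → 131
  G: 35 + 64.17 = 99.17 → 99
  B: 212 + 0.69×(128−212) = 212 − 57.96 = 154.04 → 154
  → #83639A
30% tint:
  R: 137 + 35.4 = 172.4 → 172
  G: 35 + 0.3×(255−35) = 35 + 66 = 101 → 101
  B: 212 + 12.9 = 224.9 → 225
  → #AC65E1

#83639A, #AC65E1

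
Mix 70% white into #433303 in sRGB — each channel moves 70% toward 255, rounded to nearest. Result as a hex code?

#433303 is rgb(67, 51, 3).
Per channel, c → c + 0.7(255 − c):
  R: 67 + 0.7×(255−67) = 67 + 131.6 = 198.6 → 199
  G: 51 + 0.7×(255−51) = 51 + 142.8 = 193.8 → 194
  B: 3 + 0.7×(255−3) = 3 + 176.4 = 179.4 → 179
rgb(199, 194, 179) = #C7C2B3.

#C7C2B3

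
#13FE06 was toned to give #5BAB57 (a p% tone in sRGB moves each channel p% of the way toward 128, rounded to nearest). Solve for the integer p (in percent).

#13FE06 is rgb(19, 254, 6); #5BAB57 is rgb(91, 171, 87).
On the G channel (widest range): 171 ≈ 254 + (p/100)(128 − 254), so p ≈ 100×(171 − 254)/(128 − 254) = -8300/-126 = 65.87.
p = 66 reproduces all three channels after rounding.

66%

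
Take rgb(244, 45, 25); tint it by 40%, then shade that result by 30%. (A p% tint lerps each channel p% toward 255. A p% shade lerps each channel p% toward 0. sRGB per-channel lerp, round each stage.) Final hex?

Per channel, c → c + 0.4(255 − c):
  R: 244 + 4.4 = 248.4 → 248
  G: 45 + 84 = 129 → 129
  B: 25 + 92 = 117 → 117
After the tint: rgb(248, 129, 117) = #F88175.
Per channel, c → c + 0.3(0 − c):
  R: 248 + 0.3×(0−248) = 248 − 74.4 = 173.6 → 174
  G: 129 − 38.7 = 90.3 → 90
  B: 117 − 35.1 = 81.9 → 82
rgb(174, 90, 82) = #AE5A52.

#AE5A52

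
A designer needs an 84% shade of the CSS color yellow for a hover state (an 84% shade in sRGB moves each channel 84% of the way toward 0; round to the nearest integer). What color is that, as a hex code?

#292900

CSS yellow is rgb(255, 255, 0).
Lerp each channel 84% toward 0:
  R: 255 + 0.84×(0−255) = 255 − 214.2 = 40.8 → 41
  G: 255 + 0.84×(0−255) = 255 − 214.2 = 40.8 → 41
  B: 0 + 0 = 0 → 0
rgb(41, 41, 0) = #292900.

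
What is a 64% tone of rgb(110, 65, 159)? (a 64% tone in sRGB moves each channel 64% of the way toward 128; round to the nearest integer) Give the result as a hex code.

#7A698B

Per channel, c → c + 0.64(128 − c):
  R: 110 + 0.64×(128−110) = 110 + 11.52 = 121.52 → 122
  G: 65 + 0.64×(128−65) = 65 + 40.32 = 105.32 → 105
  B: 159 − 19.84 = 139.16 → 139
rgb(122, 105, 139) = #7A698B.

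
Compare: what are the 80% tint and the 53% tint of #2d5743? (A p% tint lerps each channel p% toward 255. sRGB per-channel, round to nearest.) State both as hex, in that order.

#d5ddd9, #9cb0a7

#2d5743 is rgb(45, 87, 67).
80% tint:
  R: 45 + 0.8×(255−45) = 45 + 168 = 213 → 213
  G: 87 + 134.4 = 221.4 → 221
  B: 67 + 0.8×(255−67) = 67 + 150.4 = 217.4 → 217
  → #d5ddd9
53% tint:
  R: 45 + 0.53×(255−45) = 45 + 111.3 = 156.3 → 156
  G: 87 + 0.53×(255−87) = 87 + 89.04 = 176.04 → 176
  B: 67 + 0.53×(255−67) = 67 + 99.64 = 166.64 → 167
  → #9cb0a7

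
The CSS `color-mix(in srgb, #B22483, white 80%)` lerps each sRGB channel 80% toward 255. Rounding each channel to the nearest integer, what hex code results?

#B22483 is rgb(178, 36, 131).
An 80% tint moves each channel 80% toward 255:
  R: 178 + 0.8×(255−178) = 178 + 61.6 = 239.6 → 240
  G: 36 + 0.8×(255−36) = 36 + 175.2 = 211.2 → 211
  B: 131 + 0.8×(255−131) = 131 + 99.2 = 230.2 → 230
rgb(240, 211, 230) = #F0D3E6.

#F0D3E6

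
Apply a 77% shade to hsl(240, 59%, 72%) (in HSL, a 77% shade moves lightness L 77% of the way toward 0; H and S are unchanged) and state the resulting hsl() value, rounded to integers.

hsl(240, 59%, 17%)

L moves 77% from 72 toward 0: 72 − 55.44 = 16.56 → 17.
H and S are unchanged.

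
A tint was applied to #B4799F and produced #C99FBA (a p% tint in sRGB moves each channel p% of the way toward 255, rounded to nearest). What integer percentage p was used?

#B4799F is rgb(180, 121, 159); #C99FBA is rgb(201, 159, 186).
On the G channel (widest range): 159 ≈ 121 + (p/100)(255 − 121), so p ≈ 100×(159 − 121)/(255 − 121) = 3800/134 = 28.36.
p = 28 reproduces all three channels after rounding.

28%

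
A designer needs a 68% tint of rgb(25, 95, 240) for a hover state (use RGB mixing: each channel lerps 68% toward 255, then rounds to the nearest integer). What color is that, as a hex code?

#b5ccfa

Per channel, c → c + 0.68(255 − c):
  R: 25 + 0.68×(255−25) = 25 + 156.4 = 181.4 → 181
  G: 95 + 108.8 = 203.8 → 204
  B: 240 + 0.68×(255−240) = 240 + 10.2 = 250.2 → 250
rgb(181, 204, 250) = #b5ccfa.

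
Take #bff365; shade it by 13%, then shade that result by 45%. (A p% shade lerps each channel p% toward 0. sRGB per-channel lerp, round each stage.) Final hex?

#bff365 is rgb(191, 243, 101).
Lerp each channel 13% toward 0:
  R: 191 + 0.13×(0−191) = 191 − 24.83 = 166.17 → 166
  G: 243 − 31.59 = 211.41 → 211
  B: 101 + 0.13×(0−101) = 101 − 13.13 = 87.87 → 88
After the shade: rgb(166, 211, 88) = #a6d358.
A 45% shade moves each channel 45% toward 0:
  R: 166 − 74.7 = 91.3 → 91
  G: 211 + 0.45×(0−211) = 211 − 94.95 = 116.05 → 116
  B: 88 + 0.45×(0−88) = 88 − 39.6 = 48.4 → 48
rgb(91, 116, 48) = #5b7430.

#5b7430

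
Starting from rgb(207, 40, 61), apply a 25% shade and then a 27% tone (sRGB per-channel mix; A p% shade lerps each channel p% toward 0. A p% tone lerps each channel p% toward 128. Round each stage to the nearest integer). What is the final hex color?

Per channel, c → c + 0.25(0 − c):
  R: 207 + 0.25×(0−207) = 207 − 51.75 = 155.25 → 155
  G: 40 − 10 = 30 → 30
  B: 61 + 0.25×(0−61) = 61 − 15.25 = 45.75 → 46
After the shade: rgb(155, 30, 46) = #9b1e2e.
Lerp each channel 27% toward 128:
  R: 155 + 0.27×(128−155) = 155 − 7.29 = 147.71 → 148
  G: 30 + 26.46 = 56.46 → 56
  B: 46 + 0.27×(128−46) = 46 + 22.14 = 68.14 → 68
rgb(148, 56, 68) = #943844.

#943844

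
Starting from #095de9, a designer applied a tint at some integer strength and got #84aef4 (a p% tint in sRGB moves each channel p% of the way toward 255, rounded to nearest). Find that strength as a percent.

#095de9 is rgb(9, 93, 233); #84aef4 is rgb(132, 174, 244).
On the R channel (widest range): 132 ≈ 9 + (p/100)(255 − 9), so p ≈ 100×(132 − 9)/(255 − 9) = 12300/246 = 50.00.
p = 50 reproduces all three channels after rounding.

50%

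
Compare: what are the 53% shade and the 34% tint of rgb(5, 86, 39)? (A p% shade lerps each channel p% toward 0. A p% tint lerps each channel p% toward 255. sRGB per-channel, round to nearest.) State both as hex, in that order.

#022812, #5A8F70

53% shade:
  R: 5 − 2.65 = 2.35 → 2
  G: 86 − 45.58 = 40.42 → 40
  B: 39 + 0.53×(0−39) = 39 − 20.67 = 18.33 → 18
  → #022812
34% tint:
  R: 5 + 85 = 90 → 90
  G: 86 + 0.34×(255−86) = 86 + 57.46 = 143.46 → 143
  B: 39 + 73.44 = 112.44 → 112
  → #5A8F70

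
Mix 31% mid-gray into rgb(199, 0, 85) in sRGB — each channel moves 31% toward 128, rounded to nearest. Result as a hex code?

#b12862

Lerp each channel 31% toward 128:
  R: 199 − 22.01 = 176.99 → 177
  G: 0 + 39.68 = 39.68 → 40
  B: 85 + 0.31×(128−85) = 85 + 13.33 = 98.33 → 98
rgb(177, 40, 98) = #b12862.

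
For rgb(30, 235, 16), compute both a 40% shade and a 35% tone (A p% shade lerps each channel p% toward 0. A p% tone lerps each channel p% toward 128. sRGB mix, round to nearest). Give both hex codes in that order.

40% shade:
  R: 30 + 0.4×(0−30) = 30 − 12 = 18 → 18
  G: 235 + 0.4×(0−235) = 235 − 94 = 141 → 141
  B: 16 − 6.4 = 9.6 → 10
  → #128d0a
35% tone:
  R: 30 + 0.35×(128−30) = 30 + 34.3 = 64.3 → 64
  G: 235 + 0.35×(128−235) = 235 − 37.45 = 197.55 → 198
  B: 16 + 0.35×(128−16) = 16 + 39.2 = 55.2 → 55
  → #40c637

#128d0a, #40c637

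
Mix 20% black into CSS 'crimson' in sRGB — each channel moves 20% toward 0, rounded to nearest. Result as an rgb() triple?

CSS crimson is rgb(220, 20, 60).
A 20% shade moves each channel 20% toward 0:
  R: 220 + 0.2×(0−220) = 220 − 44 = 176 → 176
  G: 20 + 0.2×(0−20) = 20 − 4 = 16 → 16
  B: 60 + 0.2×(0−60) = 60 − 12 = 48 → 48

rgb(176, 16, 48)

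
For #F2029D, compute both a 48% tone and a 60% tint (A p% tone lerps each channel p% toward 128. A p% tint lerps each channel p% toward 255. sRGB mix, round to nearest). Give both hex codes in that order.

#BB3E8F, #FA9AD8

#F2029D is rgb(242, 2, 157).
48% tone:
  R: 242 + 0.48×(128−242) = 242 − 54.72 = 187.28 → 187
  G: 2 + 0.48×(128−2) = 2 + 60.48 = 62.48 → 62
  B: 157 − 13.92 = 143.08 → 143
  → #BB3E8F
60% tint:
  R: 242 + 7.8 = 249.8 → 250
  G: 2 + 0.6×(255−2) = 2 + 151.8 = 153.8 → 154
  B: 157 + 58.8 = 215.8 → 216
  → #FA9AD8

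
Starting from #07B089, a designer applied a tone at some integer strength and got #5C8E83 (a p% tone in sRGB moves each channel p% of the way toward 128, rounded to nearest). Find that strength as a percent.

70%

#07B089 is rgb(7, 176, 137); #5C8E83 is rgb(92, 142, 131).
On the R channel (widest range): 92 ≈ 7 + (p/100)(128 − 7), so p ≈ 100×(92 − 7)/(128 − 7) = 8500/121 = 70.25.
p = 70 reproduces all three channels after rounding.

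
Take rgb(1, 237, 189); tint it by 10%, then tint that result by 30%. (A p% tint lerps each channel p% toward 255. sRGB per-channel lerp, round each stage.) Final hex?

#5ff4d6

A 10% tint moves each channel 10% toward 255:
  R: 1 + 25.4 = 26.4 → 26
  G: 237 + 0.1×(255−237) = 237 + 1.8 = 238.8 → 239
  B: 189 + 0.1×(255−189) = 189 + 6.6 = 195.6 → 196
After the tint: rgb(26, 239, 196) = #1aefc4.
Per channel, c → c + 0.3(255 − c):
  R: 26 + 68.7 = 94.7 → 95
  G: 239 + 4.8 = 243.8 → 244
  B: 196 + 0.3×(255−196) = 196 + 17.7 = 213.7 → 214
rgb(95, 244, 214) = #5ff4d6.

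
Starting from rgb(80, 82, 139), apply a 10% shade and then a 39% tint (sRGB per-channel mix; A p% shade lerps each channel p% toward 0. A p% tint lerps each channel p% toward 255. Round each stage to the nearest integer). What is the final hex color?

A 10% shade moves each channel 10% toward 0:
  R: 80 − 8 = 72 → 72
  G: 82 + 0.1×(0−82) = 82 − 8.2 = 73.8 → 74
  B: 139 + 0.1×(0−139) = 139 − 13.9 = 125.1 → 125
After the shade: rgb(72, 74, 125) = #484A7D.
Lerp each channel 39% toward 255:
  R: 72 + 71.37 = 143.37 → 143
  G: 74 + 0.39×(255−74) = 74 + 70.59 = 144.59 → 145
  B: 125 + 0.39×(255−125) = 125 + 50.7 = 175.7 → 176
rgb(143, 145, 176) = #8F91B0.

#8F91B0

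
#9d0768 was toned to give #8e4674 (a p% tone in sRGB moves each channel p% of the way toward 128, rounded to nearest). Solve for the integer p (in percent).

#9d0768 is rgb(157, 7, 104); #8e4674 is rgb(142, 70, 116).
On the G channel (widest range): 70 ≈ 7 + (p/100)(128 − 7), so p ≈ 100×(70 − 7)/(128 − 7) = 6300/121 = 52.07.
p = 52 reproduces all three channels after rounding.

52%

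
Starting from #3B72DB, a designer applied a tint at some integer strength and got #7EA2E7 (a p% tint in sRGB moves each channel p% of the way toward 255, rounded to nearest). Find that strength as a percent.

34%

#3B72DB is rgb(59, 114, 219); #7EA2E7 is rgb(126, 162, 231).
On the R channel (widest range): 126 ≈ 59 + (p/100)(255 − 59), so p ≈ 100×(126 − 59)/(255 − 59) = 6700/196 = 34.18.
p = 34 reproduces all three channels after rounding.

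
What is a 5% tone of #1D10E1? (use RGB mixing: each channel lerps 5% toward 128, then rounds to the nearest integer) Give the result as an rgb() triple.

rgb(34, 22, 220)

#1D10E1 is rgb(29, 16, 225).
Per channel, c → c + 0.05(128 − c):
  R: 29 + 0.05×(128−29) = 29 + 4.95 = 33.95 → 34
  G: 16 + 5.6 = 21.6 → 22
  B: 225 − 4.85 = 220.15 → 220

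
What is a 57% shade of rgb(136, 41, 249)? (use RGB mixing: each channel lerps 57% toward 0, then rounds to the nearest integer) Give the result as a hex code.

Per channel, c → c + 0.57(0 − c):
  R: 136 + 0.57×(0−136) = 136 − 77.52 = 58.48 → 58
  G: 41 + 0.57×(0−41) = 41 − 23.37 = 17.63 → 18
  B: 249 + 0.57×(0−249) = 249 − 141.93 = 107.07 → 107
rgb(58, 18, 107) = #3A126B.

#3A126B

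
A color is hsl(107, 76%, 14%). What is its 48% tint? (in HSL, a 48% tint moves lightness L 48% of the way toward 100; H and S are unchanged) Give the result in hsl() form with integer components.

hsl(107, 76%, 55%)

L moves 48% from 14 toward 100: 14 + 41.28 = 55.28 → 55.
H and S are unchanged.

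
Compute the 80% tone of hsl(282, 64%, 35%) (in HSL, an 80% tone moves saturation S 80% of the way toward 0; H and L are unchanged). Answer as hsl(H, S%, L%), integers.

hsl(282, 13%, 35%)

S moves 80% from 64 toward 0: 64 − 51.2 = 12.8 → 13.
H and L are unchanged.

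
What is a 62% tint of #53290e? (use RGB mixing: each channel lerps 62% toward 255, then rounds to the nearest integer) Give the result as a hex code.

#beaea3

#53290e is rgb(83, 41, 14).
Lerp each channel 62% toward 255:
  R: 83 + 106.64 = 189.64 → 190
  G: 41 + 132.68 = 173.68 → 174
  B: 14 + 0.62×(255−14) = 14 + 149.42 = 163.42 → 163
rgb(190, 174, 163) = #beaea3.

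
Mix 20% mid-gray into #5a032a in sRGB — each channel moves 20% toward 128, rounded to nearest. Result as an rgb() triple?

rgb(98, 28, 59)

#5a032a is rgb(90, 3, 42).
Lerp each channel 20% toward 128:
  R: 90 + 0.2×(128−90) = 90 + 7.6 = 97.6 → 98
  G: 3 + 0.2×(128−3) = 3 + 25 = 28 → 28
  B: 42 + 0.2×(128−42) = 42 + 17.2 = 59.2 → 59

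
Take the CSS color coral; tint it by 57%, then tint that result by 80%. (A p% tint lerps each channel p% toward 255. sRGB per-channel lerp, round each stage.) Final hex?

CSS coral is rgb(255, 127, 80).
Lerp each channel 57% toward 255:
  R: 255 + 0.57×(255−255) = 255 + 0 = 255 → 255
  G: 127 + 0.57×(255−127) = 127 + 72.96 = 199.96 → 200
  B: 80 + 0.57×(255−80) = 80 + 99.75 = 179.75 → 180
After the tint: rgb(255, 200, 180) = #FFC8B4.
An 80% tint moves each channel 80% toward 255:
  R: 255 + 0.8×(255−255) = 255 + 0 = 255 → 255
  G: 200 + 0.8×(255−200) = 200 + 44 = 244 → 244
  B: 180 + 60 = 240 → 240
rgb(255, 244, 240) = #FFF4F0.

#FFF4F0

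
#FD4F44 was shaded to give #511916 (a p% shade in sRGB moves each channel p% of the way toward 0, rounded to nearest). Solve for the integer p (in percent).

#FD4F44 is rgb(253, 79, 68); #511916 is rgb(81, 25, 22).
On the R channel (widest range): 81 ≈ 253 + (p/100)(0 − 253), so p ≈ 100×(81 − 253)/(0 − 253) = -17200/-253 = 67.98.
p = 68 reproduces all three channels after rounding.

68%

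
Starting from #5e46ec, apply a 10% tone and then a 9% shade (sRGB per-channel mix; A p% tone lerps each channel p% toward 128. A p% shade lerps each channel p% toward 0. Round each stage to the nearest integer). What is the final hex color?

#5e46ec is rgb(94, 70, 236).
Per channel, c → c + 0.1(128 − c):
  R: 94 + 0.1×(128−94) = 94 + 3.4 = 97.4 → 97
  G: 70 + 0.1×(128−70) = 70 + 5.8 = 75.8 → 76
  B: 236 + 0.1×(128−236) = 236 − 10.8 = 225.2 → 225
After the tone: rgb(97, 76, 225) = #614ce1.
Lerp each channel 9% toward 0:
  R: 97 + 0.09×(0−97) = 97 − 8.73 = 88.27 → 88
  G: 76 − 6.84 = 69.16 → 69
  B: 225 − 20.25 = 204.75 → 205
rgb(88, 69, 205) = #5845cd.

#5845cd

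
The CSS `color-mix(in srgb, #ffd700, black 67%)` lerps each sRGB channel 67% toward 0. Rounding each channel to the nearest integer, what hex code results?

#544700

#ffd700 is rgb(255, 215, 0).
A 67% shade moves each channel 67% toward 0:
  R: 255 + 0.67×(0−255) = 255 − 170.85 = 84.15 → 84
  G: 215 − 144.05 = 70.95 → 71
  B: 0 + 0 = 0 → 0
rgb(84, 71, 0) = #544700.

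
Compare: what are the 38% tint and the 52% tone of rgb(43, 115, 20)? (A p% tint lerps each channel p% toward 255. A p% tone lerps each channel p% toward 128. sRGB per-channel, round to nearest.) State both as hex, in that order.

#7CA86D, #577A4C

38% tint:
  R: 43 + 80.56 = 123.56 → 124
  G: 115 + 0.38×(255−115) = 115 + 53.2 = 168.2 → 168
  B: 20 + 89.3 = 109.3 → 109
  → #7CA86D
52% tone:
  R: 43 + 44.2 = 87.2 → 87
  G: 115 + 0.52×(128−115) = 115 + 6.76 = 121.76 → 122
  B: 20 + 0.52×(128−20) = 20 + 56.16 = 76.16 → 76
  → #577A4C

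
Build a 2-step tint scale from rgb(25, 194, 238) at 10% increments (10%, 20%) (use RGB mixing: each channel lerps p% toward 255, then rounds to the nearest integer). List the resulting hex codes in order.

#30C8F0, #47CEF1

10%: (25 + 23 = 48→48, 194 + 6.1 = 200.1→200, 238 + 1.7 = 239.7→240) → #30C8F0
20%: (25 + 46 = 71→71, 194 + 12.2 = 206.2→206, 238 + 3.4 = 241.4→241) → #47CEF1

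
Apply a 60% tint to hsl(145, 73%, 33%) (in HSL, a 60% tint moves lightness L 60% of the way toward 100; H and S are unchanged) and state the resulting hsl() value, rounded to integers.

L moves 60% from 33 toward 100: 33 + 40.2 = 73.2 → 73.
H and S are unchanged.

hsl(145, 73%, 73%)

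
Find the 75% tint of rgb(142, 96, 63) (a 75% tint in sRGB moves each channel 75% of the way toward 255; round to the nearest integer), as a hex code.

#E3D7CF

Lerp each channel 75% toward 255:
  R: 142 + 0.75×(255−142) = 142 + 84.75 = 226.75 → 227
  G: 96 + 0.75×(255−96) = 96 + 119.25 = 215.25 → 215
  B: 63 + 0.75×(255−63) = 63 + 144 = 207 → 207
rgb(227, 215, 207) = #E3D7CF.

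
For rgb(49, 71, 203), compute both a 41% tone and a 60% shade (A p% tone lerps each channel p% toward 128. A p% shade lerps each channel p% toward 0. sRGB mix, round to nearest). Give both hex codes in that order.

41% tone:
  R: 49 + 0.41×(128−49) = 49 + 32.39 = 81.39 → 81
  G: 71 + 23.37 = 94.37 → 94
  B: 203 − 30.75 = 172.25 → 172
  → #515EAC
60% shade:
  R: 49 + 0.6×(0−49) = 49 − 29.4 = 19.6 → 20
  G: 71 − 42.6 = 28.4 → 28
  B: 203 + 0.6×(0−203) = 203 − 121.8 = 81.2 → 81
  → #141C51

#515EAC, #141C51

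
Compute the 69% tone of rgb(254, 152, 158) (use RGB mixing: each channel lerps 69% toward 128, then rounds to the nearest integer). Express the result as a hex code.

#A78789

Lerp each channel 69% toward 128:
  R: 254 − 86.94 = 167.06 → 167
  G: 152 + 0.69×(128−152) = 152 − 16.56 = 135.44 → 135
  B: 158 − 20.7 = 137.3 → 137
rgb(167, 135, 137) = #A78789.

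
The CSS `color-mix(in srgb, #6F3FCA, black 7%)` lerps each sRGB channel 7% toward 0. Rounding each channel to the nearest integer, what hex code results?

#6F3FCA is rgb(111, 63, 202).
Per channel, c → c + 0.07(0 − c):
  R: 111 − 7.77 = 103.23 → 103
  G: 63 − 4.41 = 58.59 → 59
  B: 202 − 14.14 = 187.86 → 188
rgb(103, 59, 188) = #673BBC.

#673BBC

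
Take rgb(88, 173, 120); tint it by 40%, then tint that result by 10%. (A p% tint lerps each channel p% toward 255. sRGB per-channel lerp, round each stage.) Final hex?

Per channel, c → c + 0.4(255 − c):
  R: 88 + 66.8 = 154.8 → 155
  G: 173 + 0.4×(255−173) = 173 + 32.8 = 205.8 → 206
  B: 120 + 0.4×(255−120) = 120 + 54 = 174 → 174
After the tint: rgb(155, 206, 174) = #9bceae.
Per channel, c → c + 0.1(255 − c):
  R: 155 + 10 = 165 → 165
  G: 206 + 0.1×(255−206) = 206 + 4.9 = 210.9 → 211
  B: 174 + 0.1×(255−174) = 174 + 8.1 = 182.1 → 182
rgb(165, 211, 182) = #a5d3b6.

#a5d3b6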